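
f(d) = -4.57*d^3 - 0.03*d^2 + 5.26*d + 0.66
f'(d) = -13.71*d^2 - 0.06*d + 5.26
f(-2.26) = 41.37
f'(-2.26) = -64.63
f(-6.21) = 1061.28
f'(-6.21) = -523.08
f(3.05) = -113.24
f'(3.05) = -122.46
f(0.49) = 2.69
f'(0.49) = 1.94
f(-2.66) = 72.47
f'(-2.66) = -91.59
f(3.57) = -188.88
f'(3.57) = -169.69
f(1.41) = -4.79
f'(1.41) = -22.08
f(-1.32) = 4.18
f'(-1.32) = -18.55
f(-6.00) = 955.14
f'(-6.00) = -487.94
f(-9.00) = 3282.42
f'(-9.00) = -1104.71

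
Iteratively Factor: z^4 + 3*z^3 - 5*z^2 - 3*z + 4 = (z - 1)*(z^3 + 4*z^2 - z - 4) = (z - 1)^2*(z^2 + 5*z + 4) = (z - 1)^2*(z + 1)*(z + 4)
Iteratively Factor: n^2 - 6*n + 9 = (n - 3)*(n - 3)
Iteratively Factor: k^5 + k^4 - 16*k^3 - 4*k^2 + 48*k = (k + 4)*(k^4 - 3*k^3 - 4*k^2 + 12*k) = k*(k + 4)*(k^3 - 3*k^2 - 4*k + 12) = k*(k - 3)*(k + 4)*(k^2 - 4) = k*(k - 3)*(k - 2)*(k + 4)*(k + 2)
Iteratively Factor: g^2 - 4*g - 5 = (g + 1)*(g - 5)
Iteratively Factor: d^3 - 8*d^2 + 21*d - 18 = (d - 3)*(d^2 - 5*d + 6) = (d - 3)*(d - 2)*(d - 3)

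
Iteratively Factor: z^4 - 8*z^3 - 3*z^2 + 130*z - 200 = (z + 4)*(z^3 - 12*z^2 + 45*z - 50) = (z - 5)*(z + 4)*(z^2 - 7*z + 10) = (z - 5)*(z - 2)*(z + 4)*(z - 5)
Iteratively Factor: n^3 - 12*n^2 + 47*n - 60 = (n - 3)*(n^2 - 9*n + 20) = (n - 4)*(n - 3)*(n - 5)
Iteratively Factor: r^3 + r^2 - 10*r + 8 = (r - 2)*(r^2 + 3*r - 4) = (r - 2)*(r - 1)*(r + 4)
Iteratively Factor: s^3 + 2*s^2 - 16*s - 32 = (s + 2)*(s^2 - 16) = (s + 2)*(s + 4)*(s - 4)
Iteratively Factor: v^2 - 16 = (v - 4)*(v + 4)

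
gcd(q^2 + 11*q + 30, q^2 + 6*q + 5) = q + 5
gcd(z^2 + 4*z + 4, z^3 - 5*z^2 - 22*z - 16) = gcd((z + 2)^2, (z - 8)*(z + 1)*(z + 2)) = z + 2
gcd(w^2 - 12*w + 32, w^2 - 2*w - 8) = w - 4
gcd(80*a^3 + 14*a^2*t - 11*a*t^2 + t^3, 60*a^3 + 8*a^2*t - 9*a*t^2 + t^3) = -10*a^2 - 3*a*t + t^2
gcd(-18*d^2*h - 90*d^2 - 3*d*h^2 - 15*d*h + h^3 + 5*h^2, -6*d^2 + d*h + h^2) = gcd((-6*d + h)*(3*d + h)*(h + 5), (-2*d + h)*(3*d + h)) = 3*d + h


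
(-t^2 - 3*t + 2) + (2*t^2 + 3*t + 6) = t^2 + 8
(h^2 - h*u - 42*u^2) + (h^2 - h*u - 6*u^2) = 2*h^2 - 2*h*u - 48*u^2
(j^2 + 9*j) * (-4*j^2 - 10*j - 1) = -4*j^4 - 46*j^3 - 91*j^2 - 9*j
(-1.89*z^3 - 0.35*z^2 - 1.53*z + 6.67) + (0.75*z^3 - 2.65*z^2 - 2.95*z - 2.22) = -1.14*z^3 - 3.0*z^2 - 4.48*z + 4.45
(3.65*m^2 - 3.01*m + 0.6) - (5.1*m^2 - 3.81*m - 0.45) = -1.45*m^2 + 0.8*m + 1.05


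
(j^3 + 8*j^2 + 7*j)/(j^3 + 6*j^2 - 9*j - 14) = j/(j - 2)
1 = 1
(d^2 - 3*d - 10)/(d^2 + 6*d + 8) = (d - 5)/(d + 4)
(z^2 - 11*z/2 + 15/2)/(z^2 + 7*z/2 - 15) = (z - 3)/(z + 6)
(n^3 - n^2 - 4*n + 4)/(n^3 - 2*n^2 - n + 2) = (n + 2)/(n + 1)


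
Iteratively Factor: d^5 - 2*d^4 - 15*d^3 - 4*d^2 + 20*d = (d - 1)*(d^4 - d^3 - 16*d^2 - 20*d) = (d - 1)*(d + 2)*(d^3 - 3*d^2 - 10*d) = d*(d - 1)*(d + 2)*(d^2 - 3*d - 10) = d*(d - 5)*(d - 1)*(d + 2)*(d + 2)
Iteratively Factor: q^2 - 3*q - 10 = (q + 2)*(q - 5)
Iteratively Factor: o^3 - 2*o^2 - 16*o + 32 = (o - 2)*(o^2 - 16) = (o - 2)*(o + 4)*(o - 4)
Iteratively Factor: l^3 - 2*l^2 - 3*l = (l)*(l^2 - 2*l - 3) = l*(l - 3)*(l + 1)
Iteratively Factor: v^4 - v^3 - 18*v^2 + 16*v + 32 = (v + 4)*(v^3 - 5*v^2 + 2*v + 8) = (v + 1)*(v + 4)*(v^2 - 6*v + 8) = (v - 4)*(v + 1)*(v + 4)*(v - 2)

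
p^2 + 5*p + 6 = (p + 2)*(p + 3)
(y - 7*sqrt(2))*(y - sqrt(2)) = y^2 - 8*sqrt(2)*y + 14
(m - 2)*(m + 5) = m^2 + 3*m - 10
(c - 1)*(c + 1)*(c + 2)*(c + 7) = c^4 + 9*c^3 + 13*c^2 - 9*c - 14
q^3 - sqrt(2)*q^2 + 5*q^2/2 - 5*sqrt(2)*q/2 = q*(q + 5/2)*(q - sqrt(2))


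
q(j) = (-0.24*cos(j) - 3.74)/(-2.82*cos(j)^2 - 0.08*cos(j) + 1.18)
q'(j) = (-5.64*sin(j)*cos(j) - 0.08*sin(j))*(-0.24*cos(j) - 3.74)/(-2.82*cos(j)^2 - 0.08*cos(j) + 1.18)^2 + 0.24*sin(j)/(-2.82*cos(j)^2 - 0.08*cos(j) + 1.18) = (0.6768*cos(j)^2 + 21.0936*cos(j) + 0.5824)*sin(j)/(7.9524*cos(j)^4 + 0.4512*cos(j)^3 - 6.6488*cos(j)^2 - 0.1888*cos(j) + 1.3924)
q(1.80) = -3.50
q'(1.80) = -3.67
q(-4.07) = -16.67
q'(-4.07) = -203.20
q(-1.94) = -4.34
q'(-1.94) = 9.14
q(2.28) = -99.17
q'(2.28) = -7477.88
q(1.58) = -3.17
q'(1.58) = 0.28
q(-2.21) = -16.05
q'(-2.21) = 187.87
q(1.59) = -3.16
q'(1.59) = 0.13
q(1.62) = -3.17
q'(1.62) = -0.33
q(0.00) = 2.31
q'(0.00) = 0.00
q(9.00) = 3.24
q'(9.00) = -6.29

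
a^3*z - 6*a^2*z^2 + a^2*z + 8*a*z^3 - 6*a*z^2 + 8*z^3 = (a - 4*z)*(a - 2*z)*(a*z + z)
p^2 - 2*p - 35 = (p - 7)*(p + 5)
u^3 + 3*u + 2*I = (u - 2*I)*(u + I)^2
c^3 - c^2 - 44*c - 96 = (c - 8)*(c + 3)*(c + 4)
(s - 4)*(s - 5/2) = s^2 - 13*s/2 + 10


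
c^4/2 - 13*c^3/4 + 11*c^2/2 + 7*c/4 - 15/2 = (c/2 + 1/2)*(c - 3)*(c - 5/2)*(c - 2)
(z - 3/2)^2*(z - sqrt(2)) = z^3 - 3*z^2 - sqrt(2)*z^2 + 9*z/4 + 3*sqrt(2)*z - 9*sqrt(2)/4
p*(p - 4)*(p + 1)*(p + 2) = p^4 - p^3 - 10*p^2 - 8*p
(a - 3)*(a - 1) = a^2 - 4*a + 3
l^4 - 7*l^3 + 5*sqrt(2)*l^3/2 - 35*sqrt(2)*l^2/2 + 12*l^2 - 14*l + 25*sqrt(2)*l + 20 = (l - 5)*(l - 2)*(l + sqrt(2)/2)*(l + 2*sqrt(2))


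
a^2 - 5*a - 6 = (a - 6)*(a + 1)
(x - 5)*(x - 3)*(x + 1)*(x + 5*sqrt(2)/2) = x^4 - 7*x^3 + 5*sqrt(2)*x^3/2 - 35*sqrt(2)*x^2/2 + 7*x^2 + 15*x + 35*sqrt(2)*x/2 + 75*sqrt(2)/2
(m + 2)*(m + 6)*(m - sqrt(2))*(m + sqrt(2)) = m^4 + 8*m^3 + 10*m^2 - 16*m - 24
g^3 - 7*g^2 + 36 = (g - 6)*(g - 3)*(g + 2)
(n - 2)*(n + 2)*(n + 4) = n^3 + 4*n^2 - 4*n - 16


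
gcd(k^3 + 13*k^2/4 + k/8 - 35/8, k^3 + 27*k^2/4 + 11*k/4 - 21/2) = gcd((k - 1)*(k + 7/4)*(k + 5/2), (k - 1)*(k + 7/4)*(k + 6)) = k^2 + 3*k/4 - 7/4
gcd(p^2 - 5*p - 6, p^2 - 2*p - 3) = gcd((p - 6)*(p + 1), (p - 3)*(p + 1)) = p + 1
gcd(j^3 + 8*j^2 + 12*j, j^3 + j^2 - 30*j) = j^2 + 6*j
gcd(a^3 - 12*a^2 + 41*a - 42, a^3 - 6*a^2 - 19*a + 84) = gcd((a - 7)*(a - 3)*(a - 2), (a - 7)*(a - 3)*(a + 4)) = a^2 - 10*a + 21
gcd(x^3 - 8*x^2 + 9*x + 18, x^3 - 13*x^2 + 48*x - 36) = x - 6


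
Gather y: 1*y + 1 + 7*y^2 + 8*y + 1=7*y^2 + 9*y + 2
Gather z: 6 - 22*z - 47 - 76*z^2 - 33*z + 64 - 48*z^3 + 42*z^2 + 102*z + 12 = -48*z^3 - 34*z^2 + 47*z + 35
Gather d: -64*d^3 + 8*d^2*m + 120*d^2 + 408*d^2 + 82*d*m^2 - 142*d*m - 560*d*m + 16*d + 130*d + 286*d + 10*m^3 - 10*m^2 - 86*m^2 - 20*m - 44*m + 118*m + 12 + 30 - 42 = -64*d^3 + d^2*(8*m + 528) + d*(82*m^2 - 702*m + 432) + 10*m^3 - 96*m^2 + 54*m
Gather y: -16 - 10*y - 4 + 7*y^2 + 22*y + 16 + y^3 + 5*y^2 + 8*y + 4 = y^3 + 12*y^2 + 20*y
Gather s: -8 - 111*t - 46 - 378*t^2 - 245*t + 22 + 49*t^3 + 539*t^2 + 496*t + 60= 49*t^3 + 161*t^2 + 140*t + 28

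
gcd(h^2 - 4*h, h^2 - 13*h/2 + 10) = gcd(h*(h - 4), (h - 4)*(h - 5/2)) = h - 4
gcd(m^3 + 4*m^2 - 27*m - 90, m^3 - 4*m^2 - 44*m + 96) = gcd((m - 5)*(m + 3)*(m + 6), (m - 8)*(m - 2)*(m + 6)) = m + 6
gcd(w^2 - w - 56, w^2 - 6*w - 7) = 1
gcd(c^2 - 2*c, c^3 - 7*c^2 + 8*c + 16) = 1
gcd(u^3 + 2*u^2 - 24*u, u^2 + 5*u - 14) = 1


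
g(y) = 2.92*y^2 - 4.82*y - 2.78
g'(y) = 5.84*y - 4.82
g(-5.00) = 94.32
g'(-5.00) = -34.02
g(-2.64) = 30.30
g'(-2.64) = -20.24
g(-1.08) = 5.83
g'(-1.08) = -11.13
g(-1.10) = 6.06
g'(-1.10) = -11.24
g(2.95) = 8.41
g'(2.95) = 12.41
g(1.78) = -2.11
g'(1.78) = 5.58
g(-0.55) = 0.75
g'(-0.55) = -8.03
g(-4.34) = 73.14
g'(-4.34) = -30.17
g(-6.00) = 131.26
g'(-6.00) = -39.86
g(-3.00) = 37.96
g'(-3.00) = -22.34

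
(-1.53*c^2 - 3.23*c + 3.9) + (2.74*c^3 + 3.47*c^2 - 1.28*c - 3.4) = 2.74*c^3 + 1.94*c^2 - 4.51*c + 0.5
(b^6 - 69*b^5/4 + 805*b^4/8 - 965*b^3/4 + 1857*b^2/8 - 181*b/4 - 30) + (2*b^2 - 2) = b^6 - 69*b^5/4 + 805*b^4/8 - 965*b^3/4 + 1873*b^2/8 - 181*b/4 - 32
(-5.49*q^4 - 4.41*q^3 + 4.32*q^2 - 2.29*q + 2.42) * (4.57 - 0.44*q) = 2.4156*q^5 - 23.1489*q^4 - 22.0545*q^3 + 20.75*q^2 - 11.5301*q + 11.0594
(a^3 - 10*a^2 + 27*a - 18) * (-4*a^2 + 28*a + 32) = -4*a^5 + 68*a^4 - 356*a^3 + 508*a^2 + 360*a - 576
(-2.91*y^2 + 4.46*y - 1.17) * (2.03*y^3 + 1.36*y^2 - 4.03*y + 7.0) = -5.9073*y^5 + 5.0962*y^4 + 15.4178*y^3 - 39.935*y^2 + 35.9351*y - 8.19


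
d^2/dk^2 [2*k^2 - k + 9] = 4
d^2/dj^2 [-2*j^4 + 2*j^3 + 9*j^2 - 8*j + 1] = -24*j^2 + 12*j + 18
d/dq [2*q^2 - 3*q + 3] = 4*q - 3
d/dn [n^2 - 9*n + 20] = 2*n - 9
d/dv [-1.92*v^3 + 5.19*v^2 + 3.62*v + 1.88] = -5.76*v^2 + 10.38*v + 3.62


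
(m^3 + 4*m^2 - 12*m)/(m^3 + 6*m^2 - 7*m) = (m^2 + 4*m - 12)/(m^2 + 6*m - 7)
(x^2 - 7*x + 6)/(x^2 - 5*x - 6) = (x - 1)/(x + 1)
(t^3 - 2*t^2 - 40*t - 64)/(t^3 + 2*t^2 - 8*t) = (t^2 - 6*t - 16)/(t*(t - 2))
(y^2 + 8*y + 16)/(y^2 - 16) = (y + 4)/(y - 4)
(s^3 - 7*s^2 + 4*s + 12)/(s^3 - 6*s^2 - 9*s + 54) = (s^2 - s - 2)/(s^2 - 9)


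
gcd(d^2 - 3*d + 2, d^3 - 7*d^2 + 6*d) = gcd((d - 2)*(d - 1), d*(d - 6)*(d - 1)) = d - 1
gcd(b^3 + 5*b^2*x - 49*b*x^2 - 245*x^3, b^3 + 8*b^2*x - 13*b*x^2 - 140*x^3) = b^2 + 12*b*x + 35*x^2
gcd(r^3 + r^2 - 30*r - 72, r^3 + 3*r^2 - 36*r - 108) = r^2 - 3*r - 18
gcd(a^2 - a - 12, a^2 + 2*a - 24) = a - 4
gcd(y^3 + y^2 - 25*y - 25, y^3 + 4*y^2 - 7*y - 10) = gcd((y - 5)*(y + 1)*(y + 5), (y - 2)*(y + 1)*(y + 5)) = y^2 + 6*y + 5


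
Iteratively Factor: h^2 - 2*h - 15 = (h - 5)*(h + 3)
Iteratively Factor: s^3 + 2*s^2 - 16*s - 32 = (s - 4)*(s^2 + 6*s + 8) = (s - 4)*(s + 4)*(s + 2)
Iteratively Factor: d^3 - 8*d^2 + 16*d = (d - 4)*(d^2 - 4*d) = (d - 4)^2*(d)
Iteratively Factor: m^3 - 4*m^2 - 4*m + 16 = (m + 2)*(m^2 - 6*m + 8) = (m - 2)*(m + 2)*(m - 4)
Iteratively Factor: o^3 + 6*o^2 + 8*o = (o)*(o^2 + 6*o + 8) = o*(o + 4)*(o + 2)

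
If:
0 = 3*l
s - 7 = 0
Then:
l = 0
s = 7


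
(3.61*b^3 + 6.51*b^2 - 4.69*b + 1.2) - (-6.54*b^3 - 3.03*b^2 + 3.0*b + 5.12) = 10.15*b^3 + 9.54*b^2 - 7.69*b - 3.92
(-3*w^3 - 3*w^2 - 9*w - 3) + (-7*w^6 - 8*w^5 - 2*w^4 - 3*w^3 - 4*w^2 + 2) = -7*w^6 - 8*w^5 - 2*w^4 - 6*w^3 - 7*w^2 - 9*w - 1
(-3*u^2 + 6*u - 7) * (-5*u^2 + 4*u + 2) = 15*u^4 - 42*u^3 + 53*u^2 - 16*u - 14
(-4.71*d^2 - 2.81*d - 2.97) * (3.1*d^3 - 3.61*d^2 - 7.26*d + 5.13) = -14.601*d^5 + 8.2921*d^4 + 35.1317*d^3 + 6.96*d^2 + 7.1469*d - 15.2361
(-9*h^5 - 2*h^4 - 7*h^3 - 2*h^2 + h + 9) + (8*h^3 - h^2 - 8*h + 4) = -9*h^5 - 2*h^4 + h^3 - 3*h^2 - 7*h + 13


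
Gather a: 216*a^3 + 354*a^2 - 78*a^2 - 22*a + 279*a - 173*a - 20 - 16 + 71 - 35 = 216*a^3 + 276*a^2 + 84*a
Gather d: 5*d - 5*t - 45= 5*d - 5*t - 45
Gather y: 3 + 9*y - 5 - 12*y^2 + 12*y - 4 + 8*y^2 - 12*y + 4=-4*y^2 + 9*y - 2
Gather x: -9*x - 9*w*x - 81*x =x*(-9*w - 90)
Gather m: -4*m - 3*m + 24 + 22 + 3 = 49 - 7*m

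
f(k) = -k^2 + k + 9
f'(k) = 1 - 2*k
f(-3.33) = -5.42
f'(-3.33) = 7.66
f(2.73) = 4.28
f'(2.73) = -4.46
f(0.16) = 9.13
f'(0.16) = 0.68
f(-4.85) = -19.37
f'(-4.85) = 10.70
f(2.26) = 6.15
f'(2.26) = -3.52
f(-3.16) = -4.15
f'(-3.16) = 7.32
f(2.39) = 5.68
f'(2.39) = -3.78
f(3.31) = 1.35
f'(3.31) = -5.62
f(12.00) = -123.00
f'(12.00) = -23.00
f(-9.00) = -81.00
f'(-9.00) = 19.00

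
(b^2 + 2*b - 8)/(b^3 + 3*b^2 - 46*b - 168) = (b - 2)/(b^2 - b - 42)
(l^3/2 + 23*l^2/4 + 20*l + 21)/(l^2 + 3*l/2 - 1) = (2*l^2 + 19*l + 42)/(2*(2*l - 1))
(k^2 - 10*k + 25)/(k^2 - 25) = (k - 5)/(k + 5)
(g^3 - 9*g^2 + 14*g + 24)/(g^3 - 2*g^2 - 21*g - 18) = (g - 4)/(g + 3)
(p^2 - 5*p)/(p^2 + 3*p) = (p - 5)/(p + 3)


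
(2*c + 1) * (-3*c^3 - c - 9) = -6*c^4 - 3*c^3 - 2*c^2 - 19*c - 9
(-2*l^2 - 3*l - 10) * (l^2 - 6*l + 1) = -2*l^4 + 9*l^3 + 6*l^2 + 57*l - 10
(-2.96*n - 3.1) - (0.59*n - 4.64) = 1.54 - 3.55*n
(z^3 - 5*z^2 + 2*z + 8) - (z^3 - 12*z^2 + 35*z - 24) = 7*z^2 - 33*z + 32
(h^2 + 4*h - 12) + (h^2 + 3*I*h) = 2*h^2 + 4*h + 3*I*h - 12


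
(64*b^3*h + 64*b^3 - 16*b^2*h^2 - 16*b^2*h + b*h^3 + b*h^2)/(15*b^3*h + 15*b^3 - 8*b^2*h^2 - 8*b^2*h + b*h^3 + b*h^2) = (64*b^2 - 16*b*h + h^2)/(15*b^2 - 8*b*h + h^2)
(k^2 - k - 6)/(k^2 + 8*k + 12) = (k - 3)/(k + 6)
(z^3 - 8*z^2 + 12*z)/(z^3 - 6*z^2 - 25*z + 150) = z*(z - 2)/(z^2 - 25)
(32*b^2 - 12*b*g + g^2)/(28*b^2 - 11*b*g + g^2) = (8*b - g)/(7*b - g)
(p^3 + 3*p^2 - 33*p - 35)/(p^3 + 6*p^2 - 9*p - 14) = (p - 5)/(p - 2)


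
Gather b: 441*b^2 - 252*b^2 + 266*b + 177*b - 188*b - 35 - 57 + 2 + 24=189*b^2 + 255*b - 66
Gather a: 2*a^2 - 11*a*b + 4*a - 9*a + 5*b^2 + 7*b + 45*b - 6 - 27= 2*a^2 + a*(-11*b - 5) + 5*b^2 + 52*b - 33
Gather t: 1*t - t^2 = -t^2 + t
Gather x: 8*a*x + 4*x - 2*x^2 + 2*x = -2*x^2 + x*(8*a + 6)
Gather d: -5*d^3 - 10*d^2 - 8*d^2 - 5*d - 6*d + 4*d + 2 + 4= -5*d^3 - 18*d^2 - 7*d + 6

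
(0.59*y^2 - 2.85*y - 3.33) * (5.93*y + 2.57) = 3.4987*y^3 - 15.3842*y^2 - 27.0714*y - 8.5581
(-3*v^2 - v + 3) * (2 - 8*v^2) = 24*v^4 + 8*v^3 - 30*v^2 - 2*v + 6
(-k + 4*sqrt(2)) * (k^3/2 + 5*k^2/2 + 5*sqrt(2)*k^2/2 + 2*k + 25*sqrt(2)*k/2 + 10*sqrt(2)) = -k^4/2 - 5*k^3/2 - sqrt(2)*k^3/2 - 5*sqrt(2)*k^2/2 + 18*k^2 - 2*sqrt(2)*k + 100*k + 80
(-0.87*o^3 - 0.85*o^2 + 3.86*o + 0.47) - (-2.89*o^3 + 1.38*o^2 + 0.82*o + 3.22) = 2.02*o^3 - 2.23*o^2 + 3.04*o - 2.75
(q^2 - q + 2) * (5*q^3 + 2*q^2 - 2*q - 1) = 5*q^5 - 3*q^4 + 6*q^3 + 5*q^2 - 3*q - 2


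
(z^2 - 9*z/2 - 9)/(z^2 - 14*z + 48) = (z + 3/2)/(z - 8)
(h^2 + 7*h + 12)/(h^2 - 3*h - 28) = (h + 3)/(h - 7)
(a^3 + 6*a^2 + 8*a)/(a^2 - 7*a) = (a^2 + 6*a + 8)/(a - 7)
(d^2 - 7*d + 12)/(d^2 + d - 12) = (d - 4)/(d + 4)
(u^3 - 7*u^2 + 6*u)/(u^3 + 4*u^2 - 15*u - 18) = u*(u^2 - 7*u + 6)/(u^3 + 4*u^2 - 15*u - 18)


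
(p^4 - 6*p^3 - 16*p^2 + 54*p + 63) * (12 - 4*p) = -4*p^5 + 36*p^4 - 8*p^3 - 408*p^2 + 396*p + 756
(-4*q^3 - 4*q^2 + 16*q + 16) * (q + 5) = -4*q^4 - 24*q^3 - 4*q^2 + 96*q + 80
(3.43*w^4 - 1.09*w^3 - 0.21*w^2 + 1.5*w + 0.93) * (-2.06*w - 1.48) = -7.0658*w^5 - 2.831*w^4 + 2.0458*w^3 - 2.7792*w^2 - 4.1358*w - 1.3764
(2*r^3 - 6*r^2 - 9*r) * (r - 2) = 2*r^4 - 10*r^3 + 3*r^2 + 18*r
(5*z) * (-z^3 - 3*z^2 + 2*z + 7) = -5*z^4 - 15*z^3 + 10*z^2 + 35*z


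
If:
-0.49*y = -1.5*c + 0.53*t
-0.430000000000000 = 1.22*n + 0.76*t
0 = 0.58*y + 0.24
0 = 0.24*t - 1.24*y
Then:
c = -0.89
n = 0.98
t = -2.14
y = -0.41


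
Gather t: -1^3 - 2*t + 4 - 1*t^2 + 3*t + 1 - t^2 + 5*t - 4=-2*t^2 + 6*t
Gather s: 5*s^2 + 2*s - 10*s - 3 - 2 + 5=5*s^2 - 8*s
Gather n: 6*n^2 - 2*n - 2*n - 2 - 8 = 6*n^2 - 4*n - 10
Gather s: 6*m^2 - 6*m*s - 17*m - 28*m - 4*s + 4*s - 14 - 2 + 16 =6*m^2 - 6*m*s - 45*m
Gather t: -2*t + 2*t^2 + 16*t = 2*t^2 + 14*t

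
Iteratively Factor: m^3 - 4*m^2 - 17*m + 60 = (m - 5)*(m^2 + m - 12) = (m - 5)*(m - 3)*(m + 4)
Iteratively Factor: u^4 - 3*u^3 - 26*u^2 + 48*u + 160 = (u + 4)*(u^3 - 7*u^2 + 2*u + 40) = (u - 5)*(u + 4)*(u^2 - 2*u - 8) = (u - 5)*(u + 2)*(u + 4)*(u - 4)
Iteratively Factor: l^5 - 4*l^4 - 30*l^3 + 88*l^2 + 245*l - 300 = (l - 5)*(l^4 + l^3 - 25*l^2 - 37*l + 60) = (l - 5)^2*(l^3 + 6*l^2 + 5*l - 12) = (l - 5)^2*(l - 1)*(l^2 + 7*l + 12) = (l - 5)^2*(l - 1)*(l + 4)*(l + 3)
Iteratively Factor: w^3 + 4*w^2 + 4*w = (w + 2)*(w^2 + 2*w) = (w + 2)^2*(w)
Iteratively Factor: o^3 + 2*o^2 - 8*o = (o - 2)*(o^2 + 4*o) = (o - 2)*(o + 4)*(o)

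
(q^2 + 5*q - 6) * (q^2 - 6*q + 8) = q^4 - q^3 - 28*q^2 + 76*q - 48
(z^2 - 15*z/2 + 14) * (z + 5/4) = z^3 - 25*z^2/4 + 37*z/8 + 35/2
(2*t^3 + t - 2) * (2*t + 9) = 4*t^4 + 18*t^3 + 2*t^2 + 5*t - 18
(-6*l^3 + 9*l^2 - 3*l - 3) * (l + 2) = -6*l^4 - 3*l^3 + 15*l^2 - 9*l - 6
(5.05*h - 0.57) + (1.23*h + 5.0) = 6.28*h + 4.43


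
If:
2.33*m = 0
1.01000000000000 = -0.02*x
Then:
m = 0.00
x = -50.50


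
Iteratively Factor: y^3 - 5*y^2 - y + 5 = (y - 1)*(y^2 - 4*y - 5) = (y - 5)*(y - 1)*(y + 1)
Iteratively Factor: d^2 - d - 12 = (d + 3)*(d - 4)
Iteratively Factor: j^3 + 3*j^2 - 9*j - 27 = (j - 3)*(j^2 + 6*j + 9) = (j - 3)*(j + 3)*(j + 3)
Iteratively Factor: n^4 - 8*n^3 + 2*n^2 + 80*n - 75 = (n - 1)*(n^3 - 7*n^2 - 5*n + 75) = (n - 5)*(n - 1)*(n^2 - 2*n - 15) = (n - 5)*(n - 1)*(n + 3)*(n - 5)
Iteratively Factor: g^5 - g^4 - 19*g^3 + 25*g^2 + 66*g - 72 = (g - 3)*(g^4 + 2*g^3 - 13*g^2 - 14*g + 24) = (g - 3)*(g - 1)*(g^3 + 3*g^2 - 10*g - 24) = (g - 3)*(g - 1)*(g + 2)*(g^2 + g - 12) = (g - 3)^2*(g - 1)*(g + 2)*(g + 4)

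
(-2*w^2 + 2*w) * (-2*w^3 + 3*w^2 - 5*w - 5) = 4*w^5 - 10*w^4 + 16*w^3 - 10*w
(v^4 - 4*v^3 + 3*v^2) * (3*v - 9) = 3*v^5 - 21*v^4 + 45*v^3 - 27*v^2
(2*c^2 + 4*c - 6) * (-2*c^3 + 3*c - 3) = -4*c^5 - 8*c^4 + 18*c^3 + 6*c^2 - 30*c + 18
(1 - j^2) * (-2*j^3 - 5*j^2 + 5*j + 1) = 2*j^5 + 5*j^4 - 7*j^3 - 6*j^2 + 5*j + 1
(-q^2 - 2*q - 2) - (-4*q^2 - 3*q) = 3*q^2 + q - 2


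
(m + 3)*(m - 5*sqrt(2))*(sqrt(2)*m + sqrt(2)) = sqrt(2)*m^3 - 10*m^2 + 4*sqrt(2)*m^2 - 40*m + 3*sqrt(2)*m - 30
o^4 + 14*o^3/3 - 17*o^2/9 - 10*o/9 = o*(o - 2/3)*(o + 1/3)*(o + 5)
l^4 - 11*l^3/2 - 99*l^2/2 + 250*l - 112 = (l - 8)*(l - 4)*(l - 1/2)*(l + 7)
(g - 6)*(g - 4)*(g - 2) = g^3 - 12*g^2 + 44*g - 48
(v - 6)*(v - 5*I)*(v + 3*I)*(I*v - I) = I*v^4 + 2*v^3 - 7*I*v^3 - 14*v^2 + 21*I*v^2 + 12*v - 105*I*v + 90*I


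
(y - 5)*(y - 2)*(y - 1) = y^3 - 8*y^2 + 17*y - 10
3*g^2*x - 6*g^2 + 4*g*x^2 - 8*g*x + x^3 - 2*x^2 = (g + x)*(3*g + x)*(x - 2)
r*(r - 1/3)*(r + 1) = r^3 + 2*r^2/3 - r/3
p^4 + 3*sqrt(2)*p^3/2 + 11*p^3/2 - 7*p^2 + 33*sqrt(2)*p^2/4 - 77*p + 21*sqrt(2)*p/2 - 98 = (p + 2)*(p + 7/2)*(p - 2*sqrt(2))*(p + 7*sqrt(2)/2)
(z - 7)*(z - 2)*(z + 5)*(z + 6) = z^4 + 2*z^3 - 55*z^2 - 116*z + 420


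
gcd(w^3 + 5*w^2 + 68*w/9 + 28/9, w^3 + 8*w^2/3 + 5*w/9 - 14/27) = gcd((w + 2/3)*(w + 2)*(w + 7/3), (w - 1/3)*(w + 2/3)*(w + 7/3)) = w^2 + 3*w + 14/9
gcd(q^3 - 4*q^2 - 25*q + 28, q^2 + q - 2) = q - 1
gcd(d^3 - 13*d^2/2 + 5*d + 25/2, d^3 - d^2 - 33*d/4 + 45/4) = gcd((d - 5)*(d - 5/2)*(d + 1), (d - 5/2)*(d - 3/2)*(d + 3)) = d - 5/2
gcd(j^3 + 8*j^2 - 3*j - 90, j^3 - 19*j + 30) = j^2 + 2*j - 15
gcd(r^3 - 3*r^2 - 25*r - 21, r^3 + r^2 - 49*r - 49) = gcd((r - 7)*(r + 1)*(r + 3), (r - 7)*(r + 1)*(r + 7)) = r^2 - 6*r - 7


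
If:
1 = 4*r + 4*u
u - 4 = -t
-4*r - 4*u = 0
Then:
No Solution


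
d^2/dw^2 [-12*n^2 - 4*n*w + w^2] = 2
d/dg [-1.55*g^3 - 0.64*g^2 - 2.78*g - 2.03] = -4.65*g^2 - 1.28*g - 2.78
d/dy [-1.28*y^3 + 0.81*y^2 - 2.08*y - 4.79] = -3.84*y^2 + 1.62*y - 2.08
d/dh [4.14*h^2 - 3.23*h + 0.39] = 8.28*h - 3.23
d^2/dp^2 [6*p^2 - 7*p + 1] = 12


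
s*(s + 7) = s^2 + 7*s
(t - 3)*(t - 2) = t^2 - 5*t + 6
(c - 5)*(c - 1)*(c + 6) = c^3 - 31*c + 30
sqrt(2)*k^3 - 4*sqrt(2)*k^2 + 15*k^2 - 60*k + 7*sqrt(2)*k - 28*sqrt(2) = (k - 4)*(k + 7*sqrt(2))*(sqrt(2)*k + 1)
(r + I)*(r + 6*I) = r^2 + 7*I*r - 6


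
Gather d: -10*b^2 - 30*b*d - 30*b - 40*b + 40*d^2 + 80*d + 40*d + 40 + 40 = -10*b^2 - 70*b + 40*d^2 + d*(120 - 30*b) + 80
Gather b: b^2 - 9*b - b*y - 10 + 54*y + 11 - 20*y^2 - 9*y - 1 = b^2 + b*(-y - 9) - 20*y^2 + 45*y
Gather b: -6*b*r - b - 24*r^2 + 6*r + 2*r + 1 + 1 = b*(-6*r - 1) - 24*r^2 + 8*r + 2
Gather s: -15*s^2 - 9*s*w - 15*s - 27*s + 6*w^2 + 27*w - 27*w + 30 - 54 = -15*s^2 + s*(-9*w - 42) + 6*w^2 - 24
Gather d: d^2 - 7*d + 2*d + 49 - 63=d^2 - 5*d - 14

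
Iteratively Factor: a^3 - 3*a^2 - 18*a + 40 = (a - 5)*(a^2 + 2*a - 8) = (a - 5)*(a + 4)*(a - 2)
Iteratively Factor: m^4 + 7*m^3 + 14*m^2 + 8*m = (m + 4)*(m^3 + 3*m^2 + 2*m) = (m + 1)*(m + 4)*(m^2 + 2*m) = m*(m + 1)*(m + 4)*(m + 2)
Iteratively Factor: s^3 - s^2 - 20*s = (s)*(s^2 - s - 20) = s*(s - 5)*(s + 4)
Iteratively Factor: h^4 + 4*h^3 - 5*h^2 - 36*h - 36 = (h - 3)*(h^3 + 7*h^2 + 16*h + 12) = (h - 3)*(h + 2)*(h^2 + 5*h + 6) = (h - 3)*(h + 2)^2*(h + 3)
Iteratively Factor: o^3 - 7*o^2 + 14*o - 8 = (o - 1)*(o^2 - 6*o + 8) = (o - 2)*(o - 1)*(o - 4)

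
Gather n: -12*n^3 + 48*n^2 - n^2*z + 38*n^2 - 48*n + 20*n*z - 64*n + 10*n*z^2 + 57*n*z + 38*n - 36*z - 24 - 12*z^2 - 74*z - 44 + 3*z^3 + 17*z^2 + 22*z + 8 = -12*n^3 + n^2*(86 - z) + n*(10*z^2 + 77*z - 74) + 3*z^3 + 5*z^2 - 88*z - 60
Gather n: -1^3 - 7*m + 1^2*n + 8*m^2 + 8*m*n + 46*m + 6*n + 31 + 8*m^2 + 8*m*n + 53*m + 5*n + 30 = 16*m^2 + 92*m + n*(16*m + 12) + 60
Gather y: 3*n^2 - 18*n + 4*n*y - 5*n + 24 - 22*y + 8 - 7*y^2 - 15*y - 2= 3*n^2 - 23*n - 7*y^2 + y*(4*n - 37) + 30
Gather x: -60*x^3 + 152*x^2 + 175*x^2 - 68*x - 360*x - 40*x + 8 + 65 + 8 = -60*x^3 + 327*x^2 - 468*x + 81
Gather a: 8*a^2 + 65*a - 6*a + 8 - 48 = 8*a^2 + 59*a - 40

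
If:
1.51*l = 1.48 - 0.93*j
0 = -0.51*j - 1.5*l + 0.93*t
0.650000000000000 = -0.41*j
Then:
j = -1.59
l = 1.96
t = 2.29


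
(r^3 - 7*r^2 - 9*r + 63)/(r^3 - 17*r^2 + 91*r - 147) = (r + 3)/(r - 7)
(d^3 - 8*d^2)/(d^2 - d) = d*(d - 8)/(d - 1)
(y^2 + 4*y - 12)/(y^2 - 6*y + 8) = (y + 6)/(y - 4)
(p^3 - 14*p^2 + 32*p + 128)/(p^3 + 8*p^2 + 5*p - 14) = (p^2 - 16*p + 64)/(p^2 + 6*p - 7)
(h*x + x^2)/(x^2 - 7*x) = (h + x)/(x - 7)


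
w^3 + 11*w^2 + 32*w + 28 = (w + 2)^2*(w + 7)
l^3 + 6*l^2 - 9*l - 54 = (l - 3)*(l + 3)*(l + 6)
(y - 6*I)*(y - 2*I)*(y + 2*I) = y^3 - 6*I*y^2 + 4*y - 24*I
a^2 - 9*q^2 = (a - 3*q)*(a + 3*q)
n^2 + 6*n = n*(n + 6)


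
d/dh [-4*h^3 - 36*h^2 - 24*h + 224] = -12*h^2 - 72*h - 24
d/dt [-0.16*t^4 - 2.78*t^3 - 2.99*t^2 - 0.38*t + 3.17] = -0.64*t^3 - 8.34*t^2 - 5.98*t - 0.38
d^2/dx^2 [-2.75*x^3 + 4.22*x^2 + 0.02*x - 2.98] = 8.44 - 16.5*x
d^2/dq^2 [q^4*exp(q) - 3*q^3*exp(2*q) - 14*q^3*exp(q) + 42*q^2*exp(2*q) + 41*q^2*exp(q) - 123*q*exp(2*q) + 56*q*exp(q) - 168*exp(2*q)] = (q^4 - 12*q^3*exp(q) - 6*q^3 + 132*q^2*exp(q) - 31*q^2 - 174*q*exp(q) + 136*q - 1080*exp(q) + 194)*exp(q)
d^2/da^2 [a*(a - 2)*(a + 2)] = 6*a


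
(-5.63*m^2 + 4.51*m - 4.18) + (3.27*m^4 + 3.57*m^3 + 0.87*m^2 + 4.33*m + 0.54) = 3.27*m^4 + 3.57*m^3 - 4.76*m^2 + 8.84*m - 3.64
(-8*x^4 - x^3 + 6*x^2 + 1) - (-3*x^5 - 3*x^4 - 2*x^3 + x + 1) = 3*x^5 - 5*x^4 + x^3 + 6*x^2 - x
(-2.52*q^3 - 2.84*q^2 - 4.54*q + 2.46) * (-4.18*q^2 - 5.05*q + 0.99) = 10.5336*q^5 + 24.5972*q^4 + 30.8244*q^3 + 9.8326*q^2 - 16.9176*q + 2.4354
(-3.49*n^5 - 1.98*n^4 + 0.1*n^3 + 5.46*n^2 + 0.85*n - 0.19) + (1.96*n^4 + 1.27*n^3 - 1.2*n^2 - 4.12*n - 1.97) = -3.49*n^5 - 0.02*n^4 + 1.37*n^3 + 4.26*n^2 - 3.27*n - 2.16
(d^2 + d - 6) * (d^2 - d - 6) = d^4 - 13*d^2 + 36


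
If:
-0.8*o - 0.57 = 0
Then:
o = -0.71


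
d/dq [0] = 0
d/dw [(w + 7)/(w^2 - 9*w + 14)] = (w^2 - 9*w - (w + 7)*(2*w - 9) + 14)/(w^2 - 9*w + 14)^2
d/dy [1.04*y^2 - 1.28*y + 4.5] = 2.08*y - 1.28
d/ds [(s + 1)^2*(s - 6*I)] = (s + 1)*(3*s + 1 - 12*I)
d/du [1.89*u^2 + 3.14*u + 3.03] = 3.78*u + 3.14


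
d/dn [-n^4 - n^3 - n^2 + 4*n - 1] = -4*n^3 - 3*n^2 - 2*n + 4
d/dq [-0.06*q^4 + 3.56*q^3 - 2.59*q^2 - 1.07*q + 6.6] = -0.24*q^3 + 10.68*q^2 - 5.18*q - 1.07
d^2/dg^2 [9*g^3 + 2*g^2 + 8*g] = 54*g + 4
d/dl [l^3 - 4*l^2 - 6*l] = 3*l^2 - 8*l - 6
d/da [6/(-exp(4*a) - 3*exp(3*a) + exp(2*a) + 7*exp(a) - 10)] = (24*exp(3*a) + 54*exp(2*a) - 12*exp(a) - 42)*exp(a)/(exp(4*a) + 3*exp(3*a) - exp(2*a) - 7*exp(a) + 10)^2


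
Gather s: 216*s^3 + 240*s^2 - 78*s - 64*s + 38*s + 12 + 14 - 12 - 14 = 216*s^3 + 240*s^2 - 104*s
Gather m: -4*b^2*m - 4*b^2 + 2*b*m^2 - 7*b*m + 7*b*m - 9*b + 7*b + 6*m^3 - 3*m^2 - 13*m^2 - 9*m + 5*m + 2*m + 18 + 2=-4*b^2 - 2*b + 6*m^3 + m^2*(2*b - 16) + m*(-4*b^2 - 2) + 20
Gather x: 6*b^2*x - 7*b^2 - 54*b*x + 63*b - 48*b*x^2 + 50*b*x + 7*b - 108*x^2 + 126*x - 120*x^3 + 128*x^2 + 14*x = -7*b^2 + 70*b - 120*x^3 + x^2*(20 - 48*b) + x*(6*b^2 - 4*b + 140)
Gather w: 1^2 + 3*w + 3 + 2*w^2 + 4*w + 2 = 2*w^2 + 7*w + 6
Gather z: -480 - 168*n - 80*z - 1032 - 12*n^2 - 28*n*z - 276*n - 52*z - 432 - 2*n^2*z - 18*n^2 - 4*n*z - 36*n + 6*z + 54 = -30*n^2 - 480*n + z*(-2*n^2 - 32*n - 126) - 1890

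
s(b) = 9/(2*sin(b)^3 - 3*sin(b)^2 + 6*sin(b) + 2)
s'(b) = 9*(-6*sin(b)^2*cos(b) + 6*sin(b)*cos(b) - 6*cos(b))/(2*sin(b)^3 - 3*sin(b)^2 + 6*sin(b) + 2)^2 = 54*(sin(b) + cos(b)^2 - 2)*cos(b)/(2*sin(b)^3 - 3*sin(b)^2 + 6*sin(b) + 2)^2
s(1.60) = 1.29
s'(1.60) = 0.03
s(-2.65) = -5.26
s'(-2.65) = 27.56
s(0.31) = 2.49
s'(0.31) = -3.11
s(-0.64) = -2.92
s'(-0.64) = -8.93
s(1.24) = 1.35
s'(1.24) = -0.37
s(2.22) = 1.53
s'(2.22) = 0.79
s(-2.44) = -2.46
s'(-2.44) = 6.35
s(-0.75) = -2.19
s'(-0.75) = -5.00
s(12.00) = -3.76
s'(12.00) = -14.53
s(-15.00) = -2.42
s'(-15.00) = 6.14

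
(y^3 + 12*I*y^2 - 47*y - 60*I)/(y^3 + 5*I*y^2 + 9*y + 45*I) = (y + 4*I)/(y - 3*I)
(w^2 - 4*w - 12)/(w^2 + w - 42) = (w + 2)/(w + 7)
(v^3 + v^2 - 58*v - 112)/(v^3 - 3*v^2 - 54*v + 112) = (v + 2)/(v - 2)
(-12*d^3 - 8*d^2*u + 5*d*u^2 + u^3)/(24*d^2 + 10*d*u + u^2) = (-2*d^2 - d*u + u^2)/(4*d + u)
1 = 1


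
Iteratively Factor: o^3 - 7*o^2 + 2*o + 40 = (o + 2)*(o^2 - 9*o + 20) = (o - 4)*(o + 2)*(o - 5)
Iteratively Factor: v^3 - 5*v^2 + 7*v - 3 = (v - 1)*(v^2 - 4*v + 3) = (v - 1)^2*(v - 3)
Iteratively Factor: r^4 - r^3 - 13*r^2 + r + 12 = (r + 1)*(r^3 - 2*r^2 - 11*r + 12) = (r - 1)*(r + 1)*(r^2 - r - 12) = (r - 4)*(r - 1)*(r + 1)*(r + 3)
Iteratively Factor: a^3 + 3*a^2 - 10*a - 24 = (a - 3)*(a^2 + 6*a + 8) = (a - 3)*(a + 4)*(a + 2)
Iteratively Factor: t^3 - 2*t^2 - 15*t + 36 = (t + 4)*(t^2 - 6*t + 9) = (t - 3)*(t + 4)*(t - 3)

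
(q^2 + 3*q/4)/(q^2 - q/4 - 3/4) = q/(q - 1)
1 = 1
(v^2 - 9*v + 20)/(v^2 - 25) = (v - 4)/(v + 5)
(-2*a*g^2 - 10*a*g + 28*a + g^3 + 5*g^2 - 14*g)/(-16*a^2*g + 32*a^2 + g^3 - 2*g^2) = (2*a*g + 14*a - g^2 - 7*g)/(16*a^2 - g^2)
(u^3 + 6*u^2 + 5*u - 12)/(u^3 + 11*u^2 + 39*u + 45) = (u^2 + 3*u - 4)/(u^2 + 8*u + 15)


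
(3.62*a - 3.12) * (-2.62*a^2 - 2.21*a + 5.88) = -9.4844*a^3 + 0.174200000000001*a^2 + 28.1808*a - 18.3456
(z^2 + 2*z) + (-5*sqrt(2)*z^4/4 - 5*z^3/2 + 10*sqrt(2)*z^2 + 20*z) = -5*sqrt(2)*z^4/4 - 5*z^3/2 + z^2 + 10*sqrt(2)*z^2 + 22*z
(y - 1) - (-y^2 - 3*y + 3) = y^2 + 4*y - 4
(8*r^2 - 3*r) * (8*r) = 64*r^3 - 24*r^2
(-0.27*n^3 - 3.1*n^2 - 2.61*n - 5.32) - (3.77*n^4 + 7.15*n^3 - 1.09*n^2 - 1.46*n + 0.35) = -3.77*n^4 - 7.42*n^3 - 2.01*n^2 - 1.15*n - 5.67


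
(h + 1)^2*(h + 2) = h^3 + 4*h^2 + 5*h + 2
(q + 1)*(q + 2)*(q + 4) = q^3 + 7*q^2 + 14*q + 8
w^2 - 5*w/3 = w*(w - 5/3)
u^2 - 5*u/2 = u*(u - 5/2)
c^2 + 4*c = c*(c + 4)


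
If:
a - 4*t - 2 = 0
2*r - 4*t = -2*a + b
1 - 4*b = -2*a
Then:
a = 4*t + 2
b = 2*t + 5/4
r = -t - 11/8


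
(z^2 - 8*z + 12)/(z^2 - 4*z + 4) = (z - 6)/(z - 2)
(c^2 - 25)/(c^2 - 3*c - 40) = (c - 5)/(c - 8)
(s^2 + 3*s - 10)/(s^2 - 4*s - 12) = (-s^2 - 3*s + 10)/(-s^2 + 4*s + 12)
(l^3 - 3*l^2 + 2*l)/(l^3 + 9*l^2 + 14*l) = (l^2 - 3*l + 2)/(l^2 + 9*l + 14)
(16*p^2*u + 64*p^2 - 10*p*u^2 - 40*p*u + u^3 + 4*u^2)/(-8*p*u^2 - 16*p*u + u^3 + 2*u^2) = (-2*p*u - 8*p + u^2 + 4*u)/(u*(u + 2))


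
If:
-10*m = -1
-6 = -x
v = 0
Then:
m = 1/10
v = 0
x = 6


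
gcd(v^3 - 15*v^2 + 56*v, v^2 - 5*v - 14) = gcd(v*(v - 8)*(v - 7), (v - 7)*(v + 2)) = v - 7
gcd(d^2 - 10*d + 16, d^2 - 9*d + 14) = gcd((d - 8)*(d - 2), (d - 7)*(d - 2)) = d - 2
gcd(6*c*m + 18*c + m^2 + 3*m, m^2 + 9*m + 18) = m + 3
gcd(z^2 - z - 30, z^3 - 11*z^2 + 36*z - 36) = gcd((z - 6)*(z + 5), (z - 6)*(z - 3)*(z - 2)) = z - 6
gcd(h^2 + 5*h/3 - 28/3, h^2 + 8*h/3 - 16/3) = h + 4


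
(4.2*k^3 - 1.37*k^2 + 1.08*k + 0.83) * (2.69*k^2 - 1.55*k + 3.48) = 11.298*k^5 - 10.1953*k^4 + 19.6447*k^3 - 4.2089*k^2 + 2.4719*k + 2.8884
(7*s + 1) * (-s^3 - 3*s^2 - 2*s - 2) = -7*s^4 - 22*s^3 - 17*s^2 - 16*s - 2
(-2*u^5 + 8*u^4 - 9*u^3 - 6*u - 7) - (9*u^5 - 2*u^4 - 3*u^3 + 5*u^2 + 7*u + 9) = -11*u^5 + 10*u^4 - 6*u^3 - 5*u^2 - 13*u - 16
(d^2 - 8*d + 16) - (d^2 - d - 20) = 36 - 7*d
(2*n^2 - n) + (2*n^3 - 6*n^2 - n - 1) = 2*n^3 - 4*n^2 - 2*n - 1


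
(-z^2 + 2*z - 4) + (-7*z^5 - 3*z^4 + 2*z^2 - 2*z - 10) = -7*z^5 - 3*z^4 + z^2 - 14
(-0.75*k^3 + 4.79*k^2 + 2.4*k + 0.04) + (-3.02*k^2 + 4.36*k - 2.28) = -0.75*k^3 + 1.77*k^2 + 6.76*k - 2.24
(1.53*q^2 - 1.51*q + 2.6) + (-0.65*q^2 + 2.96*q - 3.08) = 0.88*q^2 + 1.45*q - 0.48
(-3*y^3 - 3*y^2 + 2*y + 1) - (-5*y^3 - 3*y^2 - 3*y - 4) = 2*y^3 + 5*y + 5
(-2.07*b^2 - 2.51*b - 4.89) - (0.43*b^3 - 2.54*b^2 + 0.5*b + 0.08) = -0.43*b^3 + 0.47*b^2 - 3.01*b - 4.97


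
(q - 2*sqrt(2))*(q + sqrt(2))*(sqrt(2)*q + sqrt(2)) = sqrt(2)*q^3 - 2*q^2 + sqrt(2)*q^2 - 4*sqrt(2)*q - 2*q - 4*sqrt(2)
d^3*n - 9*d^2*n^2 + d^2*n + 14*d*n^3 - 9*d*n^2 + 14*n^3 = (d - 7*n)*(d - 2*n)*(d*n + n)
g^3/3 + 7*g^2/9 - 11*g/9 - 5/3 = (g/3 + 1/3)*(g - 5/3)*(g + 3)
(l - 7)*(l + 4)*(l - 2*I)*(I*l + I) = I*l^4 + 2*l^3 - 2*I*l^3 - 4*l^2 - 31*I*l^2 - 62*l - 28*I*l - 56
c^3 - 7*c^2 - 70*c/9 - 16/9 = (c - 8)*(c + 1/3)*(c + 2/3)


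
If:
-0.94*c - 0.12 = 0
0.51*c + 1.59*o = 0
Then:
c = -0.13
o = 0.04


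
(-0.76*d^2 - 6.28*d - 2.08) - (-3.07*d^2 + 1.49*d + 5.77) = 2.31*d^2 - 7.77*d - 7.85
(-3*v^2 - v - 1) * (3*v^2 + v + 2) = -9*v^4 - 6*v^3 - 10*v^2 - 3*v - 2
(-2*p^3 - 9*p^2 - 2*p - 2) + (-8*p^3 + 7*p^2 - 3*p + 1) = -10*p^3 - 2*p^2 - 5*p - 1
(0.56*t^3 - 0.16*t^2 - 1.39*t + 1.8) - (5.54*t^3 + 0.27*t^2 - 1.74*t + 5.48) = -4.98*t^3 - 0.43*t^2 + 0.35*t - 3.68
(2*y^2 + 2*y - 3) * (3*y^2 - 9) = 6*y^4 + 6*y^3 - 27*y^2 - 18*y + 27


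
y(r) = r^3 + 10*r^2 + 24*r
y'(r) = 3*r^2 + 20*r + 24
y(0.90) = 30.43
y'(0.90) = 44.43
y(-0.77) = -13.01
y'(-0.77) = 10.38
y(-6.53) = -8.76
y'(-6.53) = 21.32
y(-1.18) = -16.04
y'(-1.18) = 4.58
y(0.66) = 20.48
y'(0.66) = 38.51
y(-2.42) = -13.69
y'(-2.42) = -6.83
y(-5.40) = 4.54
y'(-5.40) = 3.48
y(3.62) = 265.36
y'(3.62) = 135.71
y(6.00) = 720.00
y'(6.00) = 252.00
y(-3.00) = -9.00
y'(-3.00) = -9.00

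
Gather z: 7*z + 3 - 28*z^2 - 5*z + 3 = -28*z^2 + 2*z + 6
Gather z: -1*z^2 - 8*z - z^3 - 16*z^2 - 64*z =-z^3 - 17*z^2 - 72*z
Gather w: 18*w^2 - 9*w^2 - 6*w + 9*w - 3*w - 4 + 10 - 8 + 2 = 9*w^2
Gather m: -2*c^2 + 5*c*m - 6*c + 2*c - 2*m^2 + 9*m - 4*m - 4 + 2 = -2*c^2 - 4*c - 2*m^2 + m*(5*c + 5) - 2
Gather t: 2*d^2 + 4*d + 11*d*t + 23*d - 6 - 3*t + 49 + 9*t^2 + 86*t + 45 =2*d^2 + 27*d + 9*t^2 + t*(11*d + 83) + 88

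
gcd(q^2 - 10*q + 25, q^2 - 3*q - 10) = q - 5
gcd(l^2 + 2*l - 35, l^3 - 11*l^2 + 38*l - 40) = l - 5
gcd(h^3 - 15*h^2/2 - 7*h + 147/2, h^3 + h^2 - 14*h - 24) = h + 3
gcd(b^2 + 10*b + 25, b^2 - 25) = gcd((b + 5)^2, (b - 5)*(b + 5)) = b + 5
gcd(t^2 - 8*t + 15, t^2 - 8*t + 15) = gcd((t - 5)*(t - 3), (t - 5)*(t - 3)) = t^2 - 8*t + 15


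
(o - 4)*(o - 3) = o^2 - 7*o + 12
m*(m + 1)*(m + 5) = m^3 + 6*m^2 + 5*m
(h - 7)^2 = h^2 - 14*h + 49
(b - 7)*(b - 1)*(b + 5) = b^3 - 3*b^2 - 33*b + 35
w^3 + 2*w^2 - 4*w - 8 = (w - 2)*(w + 2)^2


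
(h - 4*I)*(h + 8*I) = h^2 + 4*I*h + 32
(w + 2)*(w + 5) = w^2 + 7*w + 10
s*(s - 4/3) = s^2 - 4*s/3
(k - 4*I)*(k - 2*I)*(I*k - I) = I*k^3 + 6*k^2 - I*k^2 - 6*k - 8*I*k + 8*I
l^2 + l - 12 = (l - 3)*(l + 4)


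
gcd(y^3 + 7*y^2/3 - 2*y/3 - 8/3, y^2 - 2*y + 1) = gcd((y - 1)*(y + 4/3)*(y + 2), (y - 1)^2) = y - 1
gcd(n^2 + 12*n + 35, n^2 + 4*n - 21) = n + 7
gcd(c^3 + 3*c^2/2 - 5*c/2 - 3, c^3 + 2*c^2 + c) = c + 1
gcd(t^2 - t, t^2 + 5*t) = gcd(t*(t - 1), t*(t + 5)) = t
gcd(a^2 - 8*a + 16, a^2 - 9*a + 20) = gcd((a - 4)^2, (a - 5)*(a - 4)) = a - 4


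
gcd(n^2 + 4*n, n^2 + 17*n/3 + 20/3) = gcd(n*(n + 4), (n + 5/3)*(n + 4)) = n + 4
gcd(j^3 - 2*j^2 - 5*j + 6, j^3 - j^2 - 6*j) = j^2 - j - 6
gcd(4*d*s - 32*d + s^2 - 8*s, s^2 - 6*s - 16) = s - 8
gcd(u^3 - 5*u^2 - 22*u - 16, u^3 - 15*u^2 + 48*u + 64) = u^2 - 7*u - 8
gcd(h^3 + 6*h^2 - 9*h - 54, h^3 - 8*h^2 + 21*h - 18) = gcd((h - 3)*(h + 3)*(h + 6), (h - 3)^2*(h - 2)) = h - 3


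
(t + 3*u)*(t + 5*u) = t^2 + 8*t*u + 15*u^2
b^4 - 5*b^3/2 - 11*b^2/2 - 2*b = b*(b - 4)*(b + 1/2)*(b + 1)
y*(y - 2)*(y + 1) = y^3 - y^2 - 2*y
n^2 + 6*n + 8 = (n + 2)*(n + 4)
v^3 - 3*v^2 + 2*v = v*(v - 2)*(v - 1)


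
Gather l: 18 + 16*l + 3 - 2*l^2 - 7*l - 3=-2*l^2 + 9*l + 18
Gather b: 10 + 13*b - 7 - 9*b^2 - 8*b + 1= -9*b^2 + 5*b + 4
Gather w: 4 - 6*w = 4 - 6*w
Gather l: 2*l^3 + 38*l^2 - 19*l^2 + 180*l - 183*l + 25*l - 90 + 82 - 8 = 2*l^3 + 19*l^2 + 22*l - 16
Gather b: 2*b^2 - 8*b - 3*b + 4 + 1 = 2*b^2 - 11*b + 5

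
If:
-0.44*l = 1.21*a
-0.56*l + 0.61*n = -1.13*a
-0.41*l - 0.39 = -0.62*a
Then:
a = 0.22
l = -0.61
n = -0.98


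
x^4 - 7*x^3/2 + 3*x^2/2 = x^2*(x - 3)*(x - 1/2)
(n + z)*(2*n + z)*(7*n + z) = 14*n^3 + 23*n^2*z + 10*n*z^2 + z^3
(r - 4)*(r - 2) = r^2 - 6*r + 8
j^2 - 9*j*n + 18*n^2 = (j - 6*n)*(j - 3*n)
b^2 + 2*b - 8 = (b - 2)*(b + 4)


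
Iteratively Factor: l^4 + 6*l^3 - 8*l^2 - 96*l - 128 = (l + 4)*(l^3 + 2*l^2 - 16*l - 32) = (l - 4)*(l + 4)*(l^2 + 6*l + 8) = (l - 4)*(l + 2)*(l + 4)*(l + 4)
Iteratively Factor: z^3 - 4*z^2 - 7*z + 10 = (z - 5)*(z^2 + z - 2) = (z - 5)*(z + 2)*(z - 1)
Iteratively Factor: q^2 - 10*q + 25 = (q - 5)*(q - 5)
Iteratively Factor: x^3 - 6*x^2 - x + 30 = (x - 3)*(x^2 - 3*x - 10) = (x - 5)*(x - 3)*(x + 2)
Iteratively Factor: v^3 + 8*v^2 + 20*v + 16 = (v + 2)*(v^2 + 6*v + 8) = (v + 2)^2*(v + 4)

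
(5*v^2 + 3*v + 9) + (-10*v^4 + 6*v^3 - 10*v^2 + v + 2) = -10*v^4 + 6*v^3 - 5*v^2 + 4*v + 11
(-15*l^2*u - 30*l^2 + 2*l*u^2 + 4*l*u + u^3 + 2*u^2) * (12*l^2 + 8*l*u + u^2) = -180*l^4*u - 360*l^4 - 96*l^3*u^2 - 192*l^3*u + 13*l^2*u^3 + 26*l^2*u^2 + 10*l*u^4 + 20*l*u^3 + u^5 + 2*u^4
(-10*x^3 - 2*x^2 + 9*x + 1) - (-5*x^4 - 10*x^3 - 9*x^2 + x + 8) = 5*x^4 + 7*x^2 + 8*x - 7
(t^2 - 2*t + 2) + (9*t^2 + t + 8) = 10*t^2 - t + 10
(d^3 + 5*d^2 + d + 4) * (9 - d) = -d^4 + 4*d^3 + 44*d^2 + 5*d + 36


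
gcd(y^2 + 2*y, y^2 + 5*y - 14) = 1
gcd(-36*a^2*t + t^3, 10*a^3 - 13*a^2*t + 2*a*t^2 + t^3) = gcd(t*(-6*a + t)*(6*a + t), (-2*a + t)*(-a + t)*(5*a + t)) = 1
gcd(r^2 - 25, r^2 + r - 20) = r + 5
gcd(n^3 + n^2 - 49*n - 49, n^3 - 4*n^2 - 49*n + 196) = n^2 - 49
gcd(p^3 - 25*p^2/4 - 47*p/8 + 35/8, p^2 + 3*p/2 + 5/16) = p + 5/4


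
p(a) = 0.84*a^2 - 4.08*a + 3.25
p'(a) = 1.68*a - 4.08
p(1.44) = -0.88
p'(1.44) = -1.66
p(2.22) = -1.67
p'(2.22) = -0.35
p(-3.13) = 24.25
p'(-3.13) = -9.34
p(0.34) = 1.96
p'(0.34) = -3.51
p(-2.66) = 20.05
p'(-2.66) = -8.55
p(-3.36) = 26.44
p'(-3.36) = -9.72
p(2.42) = -1.70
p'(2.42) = -0.01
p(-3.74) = 30.26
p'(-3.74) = -10.36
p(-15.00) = 253.45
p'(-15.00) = -29.28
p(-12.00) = 173.17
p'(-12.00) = -24.24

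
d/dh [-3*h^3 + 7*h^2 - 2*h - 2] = -9*h^2 + 14*h - 2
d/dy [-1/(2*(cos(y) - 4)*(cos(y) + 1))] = (3 - 2*cos(y))*sin(y)/(2*(cos(y) - 4)^2*(cos(y) + 1)^2)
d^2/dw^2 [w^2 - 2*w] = 2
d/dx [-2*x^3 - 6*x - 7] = -6*x^2 - 6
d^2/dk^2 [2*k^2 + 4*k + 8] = 4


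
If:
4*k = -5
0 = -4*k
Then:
No Solution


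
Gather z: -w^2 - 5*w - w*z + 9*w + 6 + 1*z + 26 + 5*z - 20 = -w^2 + 4*w + z*(6 - w) + 12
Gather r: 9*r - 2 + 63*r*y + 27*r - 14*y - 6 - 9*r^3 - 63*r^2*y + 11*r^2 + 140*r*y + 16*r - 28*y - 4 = -9*r^3 + r^2*(11 - 63*y) + r*(203*y + 52) - 42*y - 12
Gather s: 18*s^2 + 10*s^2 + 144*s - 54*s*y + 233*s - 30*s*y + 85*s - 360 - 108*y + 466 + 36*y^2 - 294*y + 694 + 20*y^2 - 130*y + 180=28*s^2 + s*(462 - 84*y) + 56*y^2 - 532*y + 980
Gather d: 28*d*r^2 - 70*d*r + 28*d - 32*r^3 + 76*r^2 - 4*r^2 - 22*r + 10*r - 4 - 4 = d*(28*r^2 - 70*r + 28) - 32*r^3 + 72*r^2 - 12*r - 8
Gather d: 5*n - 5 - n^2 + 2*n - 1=-n^2 + 7*n - 6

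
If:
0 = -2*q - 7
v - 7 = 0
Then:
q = -7/2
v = 7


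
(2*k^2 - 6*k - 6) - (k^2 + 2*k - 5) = k^2 - 8*k - 1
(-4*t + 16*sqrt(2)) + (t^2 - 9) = t^2 - 4*t - 9 + 16*sqrt(2)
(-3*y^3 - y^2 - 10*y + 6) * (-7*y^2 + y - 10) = 21*y^5 + 4*y^4 + 99*y^3 - 42*y^2 + 106*y - 60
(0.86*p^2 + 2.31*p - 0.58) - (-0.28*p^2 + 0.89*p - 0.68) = 1.14*p^2 + 1.42*p + 0.1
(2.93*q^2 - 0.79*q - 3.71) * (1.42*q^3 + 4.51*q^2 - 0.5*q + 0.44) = 4.1606*q^5 + 12.0925*q^4 - 10.2961*q^3 - 15.0479*q^2 + 1.5074*q - 1.6324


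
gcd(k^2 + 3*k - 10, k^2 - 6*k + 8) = k - 2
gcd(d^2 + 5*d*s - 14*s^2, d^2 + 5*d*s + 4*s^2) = 1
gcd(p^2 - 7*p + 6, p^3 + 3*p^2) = 1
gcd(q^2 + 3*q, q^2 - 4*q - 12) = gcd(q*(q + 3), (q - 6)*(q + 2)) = 1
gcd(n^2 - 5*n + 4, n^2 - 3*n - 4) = n - 4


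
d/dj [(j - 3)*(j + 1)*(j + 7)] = 3*j^2 + 10*j - 17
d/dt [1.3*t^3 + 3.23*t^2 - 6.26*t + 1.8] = 3.9*t^2 + 6.46*t - 6.26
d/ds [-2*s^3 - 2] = -6*s^2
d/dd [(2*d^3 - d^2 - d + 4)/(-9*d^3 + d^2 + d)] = (-7*d^4 - 14*d^3 + 108*d^2 - 8*d - 4)/(d^2*(81*d^4 - 18*d^3 - 17*d^2 + 2*d + 1))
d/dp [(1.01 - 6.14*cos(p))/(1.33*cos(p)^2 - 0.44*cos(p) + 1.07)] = (-8.1662*cos(p)^2 + 2.6866*cos(p) + 6.1254)*sin(p)/(1.7689*cos(p)^4 - 1.1704*cos(p)^3 + 3.0398*cos(p)^2 - 0.9416*cos(p) + 1.1449)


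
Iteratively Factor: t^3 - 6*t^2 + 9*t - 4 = (t - 4)*(t^2 - 2*t + 1) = (t - 4)*(t - 1)*(t - 1)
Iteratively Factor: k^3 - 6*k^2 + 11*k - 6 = (k - 2)*(k^2 - 4*k + 3) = (k - 3)*(k - 2)*(k - 1)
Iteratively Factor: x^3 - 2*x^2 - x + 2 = (x - 1)*(x^2 - x - 2) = (x - 1)*(x + 1)*(x - 2)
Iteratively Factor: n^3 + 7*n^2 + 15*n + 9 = (n + 3)*(n^2 + 4*n + 3) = (n + 3)^2*(n + 1)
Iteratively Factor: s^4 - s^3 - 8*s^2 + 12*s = (s - 2)*(s^3 + s^2 - 6*s) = s*(s - 2)*(s^2 + s - 6) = s*(s - 2)*(s + 3)*(s - 2)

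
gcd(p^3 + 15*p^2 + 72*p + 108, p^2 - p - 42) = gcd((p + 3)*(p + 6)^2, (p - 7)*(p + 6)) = p + 6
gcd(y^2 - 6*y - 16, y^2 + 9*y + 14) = y + 2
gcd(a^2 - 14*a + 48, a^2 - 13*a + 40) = a - 8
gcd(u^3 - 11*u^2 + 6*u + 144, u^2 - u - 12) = u + 3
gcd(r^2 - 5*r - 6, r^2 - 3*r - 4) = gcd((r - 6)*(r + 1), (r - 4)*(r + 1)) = r + 1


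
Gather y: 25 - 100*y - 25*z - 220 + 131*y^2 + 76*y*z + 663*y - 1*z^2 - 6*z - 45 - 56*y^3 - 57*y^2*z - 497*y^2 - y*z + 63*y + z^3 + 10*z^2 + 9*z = -56*y^3 + y^2*(-57*z - 366) + y*(75*z + 626) + z^3 + 9*z^2 - 22*z - 240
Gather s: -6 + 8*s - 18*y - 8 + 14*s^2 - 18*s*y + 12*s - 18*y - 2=14*s^2 + s*(20 - 18*y) - 36*y - 16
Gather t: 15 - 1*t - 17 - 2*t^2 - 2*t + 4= -2*t^2 - 3*t + 2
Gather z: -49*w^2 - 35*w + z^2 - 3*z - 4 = -49*w^2 - 35*w + z^2 - 3*z - 4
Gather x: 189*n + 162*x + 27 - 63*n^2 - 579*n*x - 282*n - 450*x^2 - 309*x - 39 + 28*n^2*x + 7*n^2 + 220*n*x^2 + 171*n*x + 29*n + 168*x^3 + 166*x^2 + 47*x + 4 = -56*n^2 - 64*n + 168*x^3 + x^2*(220*n - 284) + x*(28*n^2 - 408*n - 100) - 8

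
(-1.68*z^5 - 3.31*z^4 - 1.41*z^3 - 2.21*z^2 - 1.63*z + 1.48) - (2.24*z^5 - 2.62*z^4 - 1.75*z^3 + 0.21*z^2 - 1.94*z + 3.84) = -3.92*z^5 - 0.69*z^4 + 0.34*z^3 - 2.42*z^2 + 0.31*z - 2.36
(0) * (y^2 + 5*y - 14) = 0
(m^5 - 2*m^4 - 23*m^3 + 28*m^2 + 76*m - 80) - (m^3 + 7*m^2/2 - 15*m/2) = m^5 - 2*m^4 - 24*m^3 + 49*m^2/2 + 167*m/2 - 80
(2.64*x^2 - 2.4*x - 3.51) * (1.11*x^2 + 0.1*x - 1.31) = 2.9304*x^4 - 2.4*x^3 - 7.5945*x^2 + 2.793*x + 4.5981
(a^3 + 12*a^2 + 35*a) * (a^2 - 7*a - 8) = a^5 + 5*a^4 - 57*a^3 - 341*a^2 - 280*a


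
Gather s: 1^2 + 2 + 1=4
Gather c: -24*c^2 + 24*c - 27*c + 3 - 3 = -24*c^2 - 3*c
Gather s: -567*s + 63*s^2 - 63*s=63*s^2 - 630*s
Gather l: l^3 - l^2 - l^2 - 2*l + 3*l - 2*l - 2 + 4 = l^3 - 2*l^2 - l + 2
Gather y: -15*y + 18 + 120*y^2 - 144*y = 120*y^2 - 159*y + 18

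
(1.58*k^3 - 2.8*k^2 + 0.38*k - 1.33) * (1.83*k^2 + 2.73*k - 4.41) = 2.8914*k^5 - 0.810599999999999*k^4 - 13.9164*k^3 + 10.9515*k^2 - 5.3067*k + 5.8653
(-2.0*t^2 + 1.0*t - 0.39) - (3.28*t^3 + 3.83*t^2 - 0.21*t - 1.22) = -3.28*t^3 - 5.83*t^2 + 1.21*t + 0.83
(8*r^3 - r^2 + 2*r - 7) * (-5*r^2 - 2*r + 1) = -40*r^5 - 11*r^4 + 30*r^2 + 16*r - 7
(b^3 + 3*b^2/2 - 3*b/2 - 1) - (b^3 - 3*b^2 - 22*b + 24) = 9*b^2/2 + 41*b/2 - 25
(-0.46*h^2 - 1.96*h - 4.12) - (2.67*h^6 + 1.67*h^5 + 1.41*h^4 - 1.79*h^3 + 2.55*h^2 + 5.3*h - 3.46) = -2.67*h^6 - 1.67*h^5 - 1.41*h^4 + 1.79*h^3 - 3.01*h^2 - 7.26*h - 0.66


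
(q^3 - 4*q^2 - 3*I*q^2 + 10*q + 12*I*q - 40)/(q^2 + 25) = (q^2 + 2*q*(-2 + I) - 8*I)/(q + 5*I)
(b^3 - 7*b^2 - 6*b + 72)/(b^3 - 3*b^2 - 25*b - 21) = (b^2 - 10*b + 24)/(b^2 - 6*b - 7)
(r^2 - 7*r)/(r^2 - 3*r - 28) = r/(r + 4)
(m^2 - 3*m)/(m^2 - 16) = m*(m - 3)/(m^2 - 16)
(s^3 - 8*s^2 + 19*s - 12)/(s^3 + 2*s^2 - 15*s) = (s^2 - 5*s + 4)/(s*(s + 5))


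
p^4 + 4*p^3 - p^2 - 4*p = p*(p - 1)*(p + 1)*(p + 4)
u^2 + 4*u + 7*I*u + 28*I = (u + 4)*(u + 7*I)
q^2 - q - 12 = (q - 4)*(q + 3)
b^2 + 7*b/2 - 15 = (b - 5/2)*(b + 6)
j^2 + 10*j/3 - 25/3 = (j - 5/3)*(j + 5)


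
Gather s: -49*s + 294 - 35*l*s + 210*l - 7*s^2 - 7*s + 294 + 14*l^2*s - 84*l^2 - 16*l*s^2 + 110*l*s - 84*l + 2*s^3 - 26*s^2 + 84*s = -84*l^2 + 126*l + 2*s^3 + s^2*(-16*l - 33) + s*(14*l^2 + 75*l + 28) + 588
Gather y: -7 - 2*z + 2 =-2*z - 5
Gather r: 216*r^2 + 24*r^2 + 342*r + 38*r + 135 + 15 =240*r^2 + 380*r + 150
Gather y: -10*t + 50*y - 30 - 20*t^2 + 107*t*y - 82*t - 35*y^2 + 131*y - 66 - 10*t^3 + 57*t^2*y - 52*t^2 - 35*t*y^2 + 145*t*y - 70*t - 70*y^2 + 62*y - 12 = -10*t^3 - 72*t^2 - 162*t + y^2*(-35*t - 105) + y*(57*t^2 + 252*t + 243) - 108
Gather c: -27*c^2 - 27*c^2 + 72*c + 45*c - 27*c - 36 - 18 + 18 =-54*c^2 + 90*c - 36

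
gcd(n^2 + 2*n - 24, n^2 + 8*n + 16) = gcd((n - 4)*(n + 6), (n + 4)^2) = 1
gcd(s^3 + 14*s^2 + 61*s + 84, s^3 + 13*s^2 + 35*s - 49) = s + 7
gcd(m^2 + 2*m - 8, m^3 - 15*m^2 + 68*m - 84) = m - 2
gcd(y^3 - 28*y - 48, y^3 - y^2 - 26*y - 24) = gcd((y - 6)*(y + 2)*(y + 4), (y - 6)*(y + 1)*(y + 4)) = y^2 - 2*y - 24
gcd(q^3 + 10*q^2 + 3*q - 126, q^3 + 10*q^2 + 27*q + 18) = q + 6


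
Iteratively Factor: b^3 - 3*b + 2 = (b + 2)*(b^2 - 2*b + 1) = (b - 1)*(b + 2)*(b - 1)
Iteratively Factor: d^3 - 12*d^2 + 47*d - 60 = (d - 3)*(d^2 - 9*d + 20) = (d - 5)*(d - 3)*(d - 4)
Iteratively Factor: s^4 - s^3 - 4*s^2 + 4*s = (s - 1)*(s^3 - 4*s) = (s - 1)*(s + 2)*(s^2 - 2*s) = (s - 2)*(s - 1)*(s + 2)*(s)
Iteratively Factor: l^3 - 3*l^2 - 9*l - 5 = (l - 5)*(l^2 + 2*l + 1) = (l - 5)*(l + 1)*(l + 1)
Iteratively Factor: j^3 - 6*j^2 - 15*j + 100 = (j + 4)*(j^2 - 10*j + 25) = (j - 5)*(j + 4)*(j - 5)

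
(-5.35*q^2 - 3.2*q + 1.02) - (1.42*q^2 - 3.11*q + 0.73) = -6.77*q^2 - 0.0900000000000003*q + 0.29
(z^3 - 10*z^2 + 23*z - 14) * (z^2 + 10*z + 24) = z^5 - 53*z^3 - 24*z^2 + 412*z - 336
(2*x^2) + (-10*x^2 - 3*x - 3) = -8*x^2 - 3*x - 3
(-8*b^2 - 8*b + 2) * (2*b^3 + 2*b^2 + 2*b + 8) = -16*b^5 - 32*b^4 - 28*b^3 - 76*b^2 - 60*b + 16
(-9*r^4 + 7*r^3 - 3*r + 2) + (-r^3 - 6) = -9*r^4 + 6*r^3 - 3*r - 4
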